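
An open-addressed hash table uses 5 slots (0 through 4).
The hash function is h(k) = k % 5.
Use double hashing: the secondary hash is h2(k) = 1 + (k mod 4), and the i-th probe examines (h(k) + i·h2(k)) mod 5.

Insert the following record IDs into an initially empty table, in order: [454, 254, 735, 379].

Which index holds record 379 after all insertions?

454 hashes to 4; slot 4 is free → place at 4.
254 hashes to 4, h2=3; 4 taken → place at 2.
735 hashes to 0; slot 0 is free → place at 0.
379 hashes to 4, h2=4; 4 taken → place at 3.
Table: [735, _, 254, 379, 454]

3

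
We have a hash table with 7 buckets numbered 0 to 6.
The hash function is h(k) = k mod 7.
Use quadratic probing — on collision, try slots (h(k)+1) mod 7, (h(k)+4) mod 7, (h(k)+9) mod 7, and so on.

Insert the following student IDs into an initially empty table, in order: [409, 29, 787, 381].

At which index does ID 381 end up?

0

409: h=3 => slot 3
29: h=1 => slot 1
787: h=3, probe 3,4 => slot 4
381: h=3, probe 3,4,0 => slot 0
Table: [381, 29, _, 409, 787, _, _]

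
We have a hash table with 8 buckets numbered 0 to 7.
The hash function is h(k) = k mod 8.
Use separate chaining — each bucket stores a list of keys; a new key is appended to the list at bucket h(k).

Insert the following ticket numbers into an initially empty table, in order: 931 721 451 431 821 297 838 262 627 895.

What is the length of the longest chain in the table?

931 -> bucket 3
721 -> bucket 1
451 -> bucket 3 (collision)
431 -> bucket 7
821 -> bucket 5
297 -> bucket 1 (collision)
838 -> bucket 6
262 -> bucket 6 (collision)
627 -> bucket 3 (collision)
895 -> bucket 7 (collision)
Final buckets:
0: —
1: 721 -> 297
2: —
3: 931 -> 451 -> 627
4: —
5: 821
6: 838 -> 262
7: 431 -> 895

3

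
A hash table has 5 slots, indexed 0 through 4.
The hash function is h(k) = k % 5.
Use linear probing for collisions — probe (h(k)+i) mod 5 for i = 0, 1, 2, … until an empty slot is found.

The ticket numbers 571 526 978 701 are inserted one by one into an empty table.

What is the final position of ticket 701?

4

571 hashes to 1; slot 1 is free => place at 1.
526 hashes to 1; 1 taken => place at 2.
978 hashes to 3; slot 3 is free => place at 3.
701 hashes to 1; 1,2,3 taken => place at 4.
Table: [., 571, 526, 978, 701]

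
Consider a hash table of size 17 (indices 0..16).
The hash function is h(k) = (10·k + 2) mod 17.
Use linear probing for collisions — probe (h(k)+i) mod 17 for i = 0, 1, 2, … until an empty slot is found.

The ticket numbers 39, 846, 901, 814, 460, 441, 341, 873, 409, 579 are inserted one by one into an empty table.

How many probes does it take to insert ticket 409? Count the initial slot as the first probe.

39 hashes to 1; slot 1 is free → place at 1.
846 hashes to 13; slot 13 is free → place at 13.
901 hashes to 2; slot 2 is free → place at 2.
814 hashes to 16; slot 16 is free → place at 16.
460 hashes to 12; slot 12 is free → place at 12.
441 hashes to 9; slot 9 is free → place at 9.
341 hashes to 12; 12,13 taken → place at 14.
873 hashes to 11; slot 11 is free → place at 11.
409 hashes to 12; 12,13,14 taken → place at 15.
579 hashes to 12; 12,13,14,15,16 taken → place at 0.
Table: [579, 39, 901, _, _, _, _, _, _, 441, _, 873, 460, 846, 341, 409, 814]

4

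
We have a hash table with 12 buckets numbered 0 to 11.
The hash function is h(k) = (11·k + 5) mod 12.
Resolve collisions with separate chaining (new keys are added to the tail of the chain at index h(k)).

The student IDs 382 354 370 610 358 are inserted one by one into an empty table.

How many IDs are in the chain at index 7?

Insert 382: h=7, bucket 7 empty → new chain.
Insert 354: h=11, bucket 11 empty → new chain.
Insert 370: h=7, bucket 7 nonempty → append to chain.
Insert 610: h=7, bucket 7 nonempty → append to chain.
Insert 358: h=7, bucket 7 nonempty → append to chain.
Final buckets:
0: ∅
1: ∅
2: ∅
3: ∅
4: ∅
5: ∅
6: ∅
7: 382 -> 370 -> 610 -> 358
8: ∅
9: ∅
10: ∅
11: 354

4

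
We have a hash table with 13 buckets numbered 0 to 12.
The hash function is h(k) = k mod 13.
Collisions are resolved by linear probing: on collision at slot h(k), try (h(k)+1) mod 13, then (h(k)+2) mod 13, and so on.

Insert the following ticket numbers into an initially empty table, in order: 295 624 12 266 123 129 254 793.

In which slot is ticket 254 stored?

8

Insert 295: h=9, slot 9 empty => index 9.
Insert 624: h=0, slot 0 empty => index 0.
Insert 12: h=12, slot 12 empty => index 12.
Insert 266: h=6, slot 6 empty => index 6.
Insert 123: h=6, slot 6 occupied => index 7.
Insert 129: h=12, slots 12,0 occupied => index 1.
Insert 254: h=7, slot 7 occupied => index 8.
Insert 793: h=0, slots 0,1 occupied => index 2.
Table: [624, 129, 793, ., ., ., 266, 123, 254, 295, ., ., 12]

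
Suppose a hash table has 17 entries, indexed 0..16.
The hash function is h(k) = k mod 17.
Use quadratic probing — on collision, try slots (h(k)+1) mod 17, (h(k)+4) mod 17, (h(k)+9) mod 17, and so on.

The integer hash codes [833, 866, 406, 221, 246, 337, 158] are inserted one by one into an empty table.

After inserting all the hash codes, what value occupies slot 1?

221

833 hashes to 0; slot 0 is free -> place at 0.
866 hashes to 16; slot 16 is free -> place at 16.
406 hashes to 15; slot 15 is free -> place at 15.
221 hashes to 0; 0 taken -> place at 1.
246 hashes to 8; slot 8 is free -> place at 8.
337 hashes to 14; slot 14 is free -> place at 14.
158 hashes to 5; slot 5 is free -> place at 5.
Table: [833, 221, ∅, ∅, ∅, 158, ∅, ∅, 246, ∅, ∅, ∅, ∅, ∅, 337, 406, 866]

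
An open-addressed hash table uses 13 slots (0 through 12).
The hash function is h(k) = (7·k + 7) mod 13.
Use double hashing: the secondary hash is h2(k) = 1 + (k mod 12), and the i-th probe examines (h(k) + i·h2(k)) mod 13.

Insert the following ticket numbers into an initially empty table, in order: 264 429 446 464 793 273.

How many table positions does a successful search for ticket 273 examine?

2

Insert 264: h=9, slot 9 empty -> index 9.
Insert 429: h=7, slot 7 empty -> index 7.
Insert 446: h=9, h2=3, slot 9 occupied -> index 12.
Insert 464: h=5, slot 5 empty -> index 5.
Insert 793: h=7, h2=2, slots 7,9 occupied -> index 11.
Insert 273: h=7, h2=10, slot 7 occupied -> index 4.
Table: [∅, ∅, ∅, ∅, 273, 464, ∅, 429, ∅, 264, ∅, 793, 446]
Lookup 273: h=7, h2=10, probe 7,4 → found at 4.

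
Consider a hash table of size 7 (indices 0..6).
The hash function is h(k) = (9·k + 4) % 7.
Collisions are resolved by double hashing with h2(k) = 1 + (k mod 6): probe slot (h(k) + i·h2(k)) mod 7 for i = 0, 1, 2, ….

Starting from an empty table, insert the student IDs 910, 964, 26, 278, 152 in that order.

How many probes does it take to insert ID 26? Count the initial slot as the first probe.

910 hashes to 4; slot 4 is free => place at 4.
964 hashes to 0; slot 0 is free => place at 0.
26 hashes to 0, h2=3; 0 taken => place at 3.
278 hashes to 0, h2=3; 0,3 taken => place at 6.
152 hashes to 0, h2=3; 0,3,6 taken => place at 2.
Table: [964, _, 152, 26, 910, _, 278]

2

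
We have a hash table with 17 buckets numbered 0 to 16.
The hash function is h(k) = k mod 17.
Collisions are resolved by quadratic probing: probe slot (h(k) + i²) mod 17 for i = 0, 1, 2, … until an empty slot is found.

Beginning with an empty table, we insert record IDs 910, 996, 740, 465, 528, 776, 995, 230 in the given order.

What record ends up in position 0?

230

910: h=9 => slot 9
996: h=10 => slot 10
740: h=9, probe 9,10,13 => slot 13
465: h=6 => slot 6
528: h=1 => slot 1
776: h=11 => slot 11
995: h=9, probe 9,10,13,1,8 => slot 8
230: h=9, probe 9,10,13,1,8,0 => slot 0
Table: [230, 528, _, _, _, _, 465, _, 995, 910, 996, 776, _, 740, _, _, _]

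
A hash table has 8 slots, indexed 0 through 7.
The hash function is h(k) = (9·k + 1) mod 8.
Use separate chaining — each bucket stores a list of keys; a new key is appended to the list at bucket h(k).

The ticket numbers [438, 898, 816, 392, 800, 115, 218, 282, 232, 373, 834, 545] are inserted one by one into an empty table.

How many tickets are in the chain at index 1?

4

438 -> bucket 7
898 -> bucket 3
816 -> bucket 1
392 -> bucket 1 (collision)
800 -> bucket 1 (collision)
115 -> bucket 4
218 -> bucket 3 (collision)
282 -> bucket 3 (collision)
232 -> bucket 1 (collision)
373 -> bucket 6
834 -> bucket 3 (collision)
545 -> bucket 2
Final buckets:
0: —
1: 816 -> 392 -> 800 -> 232
2: 545
3: 898 -> 218 -> 282 -> 834
4: 115
5: —
6: 373
7: 438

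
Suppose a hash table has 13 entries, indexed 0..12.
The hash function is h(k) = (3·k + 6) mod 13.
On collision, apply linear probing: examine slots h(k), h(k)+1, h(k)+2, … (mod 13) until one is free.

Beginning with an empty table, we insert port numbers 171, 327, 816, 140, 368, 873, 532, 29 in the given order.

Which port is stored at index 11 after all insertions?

171 hashes to 12; slot 12 is free -> place at 12.
327 hashes to 12; 12 taken -> place at 0.
816 hashes to 10; slot 10 is free -> place at 10.
140 hashes to 10; 10 taken -> place at 11.
368 hashes to 5; slot 5 is free -> place at 5.
873 hashes to 12; 12,0 taken -> place at 1.
532 hashes to 3; slot 3 is free -> place at 3.
29 hashes to 2; slot 2 is free -> place at 2.
Table: [327, 873, 29, 532, -, 368, -, -, -, -, 816, 140, 171]

140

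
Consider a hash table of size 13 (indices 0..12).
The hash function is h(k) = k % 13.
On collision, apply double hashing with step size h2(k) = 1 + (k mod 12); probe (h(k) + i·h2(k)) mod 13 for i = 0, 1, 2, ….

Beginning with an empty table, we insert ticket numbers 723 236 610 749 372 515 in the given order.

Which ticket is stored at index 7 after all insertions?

515

723 hashes to 8; slot 8 is free → place at 8.
236 hashes to 2; slot 2 is free → place at 2.
610 hashes to 12; slot 12 is free → place at 12.
749 hashes to 8, h2=6; 8 taken → place at 1.
372 hashes to 8, h2=1; 8 taken → place at 9.
515 hashes to 8, h2=12; 8 taken → place at 7.
Table: [_, 749, 236, _, _, _, _, 515, 723, 372, _, _, 610]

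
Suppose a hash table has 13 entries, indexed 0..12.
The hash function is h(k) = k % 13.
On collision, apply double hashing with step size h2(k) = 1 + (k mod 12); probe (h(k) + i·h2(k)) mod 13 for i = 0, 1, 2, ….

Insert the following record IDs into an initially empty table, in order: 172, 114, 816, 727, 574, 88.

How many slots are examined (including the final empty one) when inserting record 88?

172: h=3 => slot 3
114: h=10 => slot 10
816: h=10, h2=1, probe 10,11 => slot 11
727: h=12 => slot 12
574: h=2 => slot 2
88: h=10, h2=5, probe 10,2,7 => slot 7
Table: [∅, ∅, 574, 172, ∅, ∅, ∅, 88, ∅, ∅, 114, 816, 727]

3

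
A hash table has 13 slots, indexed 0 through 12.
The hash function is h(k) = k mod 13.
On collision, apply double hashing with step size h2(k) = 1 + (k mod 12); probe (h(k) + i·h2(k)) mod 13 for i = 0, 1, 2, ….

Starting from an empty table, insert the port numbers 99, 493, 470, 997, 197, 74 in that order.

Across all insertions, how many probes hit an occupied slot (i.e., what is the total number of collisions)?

Insert 99: h=8, slot 8 empty => index 8.
Insert 493: h=12, slot 12 empty => index 12.
Insert 470: h=2, slot 2 empty => index 2.
Insert 997: h=9, slot 9 empty => index 9.
Insert 197: h=2, h2=6, slots 2,8 occupied => index 1.
Insert 74: h=9, h2=3, slots 9,12,2 occupied => index 5.
Table: [∅, 197, 470, ∅, ∅, 74, ∅, ∅, 99, 997, ∅, ∅, 493]

5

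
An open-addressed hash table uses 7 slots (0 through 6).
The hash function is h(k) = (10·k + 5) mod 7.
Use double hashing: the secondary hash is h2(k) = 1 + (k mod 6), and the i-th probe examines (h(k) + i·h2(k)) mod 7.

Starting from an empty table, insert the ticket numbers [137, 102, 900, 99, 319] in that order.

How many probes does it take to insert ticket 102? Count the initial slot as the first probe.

2

137 hashes to 3; slot 3 is free -> place at 3.
102 hashes to 3, h2=1; 3 taken -> place at 4.
900 hashes to 3, h2=1; 3,4 taken -> place at 5.
99 hashes to 1; slot 1 is free -> place at 1.
319 hashes to 3, h2=2; 3,5 taken -> place at 0.
Table: [319, 99, ∅, 137, 102, 900, ∅]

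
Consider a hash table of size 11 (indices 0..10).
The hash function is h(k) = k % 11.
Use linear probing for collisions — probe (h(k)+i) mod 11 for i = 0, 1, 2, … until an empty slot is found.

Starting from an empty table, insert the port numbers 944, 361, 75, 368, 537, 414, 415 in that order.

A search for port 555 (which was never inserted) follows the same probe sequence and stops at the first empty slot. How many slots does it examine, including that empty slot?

944: h=9 -> slot 9
361: h=9, probe 9,10 -> slot 10
75: h=9, probe 9,10,0 -> slot 0
368: h=5 -> slot 5
537: h=9, probe 9,10,0,1 -> slot 1
414: h=7 -> slot 7
415: h=8 -> slot 8
Table: [75, 537, —, —, —, 368, —, 414, 415, 944, 361]
Lookup 555: h=5, probe 5,6 → slot 6 empty, not found.

2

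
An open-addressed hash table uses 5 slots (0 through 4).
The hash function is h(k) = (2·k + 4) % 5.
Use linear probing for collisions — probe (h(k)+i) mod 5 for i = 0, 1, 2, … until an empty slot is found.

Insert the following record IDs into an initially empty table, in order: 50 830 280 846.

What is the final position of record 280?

1

50 hashes to 4; slot 4 is free → place at 4.
830 hashes to 4; 4 taken → place at 0.
280 hashes to 4; 4,0 taken → place at 1.
846 hashes to 1; 1 taken → place at 2.
Table: [830, 280, 846, _, 50]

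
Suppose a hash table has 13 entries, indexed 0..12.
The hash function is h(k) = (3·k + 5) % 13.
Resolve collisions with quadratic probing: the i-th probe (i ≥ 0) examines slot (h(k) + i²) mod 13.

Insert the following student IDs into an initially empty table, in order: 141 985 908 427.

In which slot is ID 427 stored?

3

141: h=12 => slot 12
985: h=9 => slot 9
908: h=12, probe 12,0 => slot 0
427: h=12, probe 12,0,3 => slot 3
Table: [908, -, -, 427, -, -, -, -, -, 985, -, -, 141]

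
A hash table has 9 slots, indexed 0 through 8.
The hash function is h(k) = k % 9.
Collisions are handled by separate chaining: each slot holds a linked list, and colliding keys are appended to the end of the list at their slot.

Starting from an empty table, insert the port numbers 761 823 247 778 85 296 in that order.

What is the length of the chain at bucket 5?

1

761 -> bucket 5
823 -> bucket 4
247 -> bucket 4 (collision)
778 -> bucket 4 (collision)
85 -> bucket 4 (collision)
296 -> bucket 8
Final buckets:
0: _
1: _
2: _
3: _
4: 823 -> 247 -> 778 -> 85
5: 761
6: _
7: _
8: 296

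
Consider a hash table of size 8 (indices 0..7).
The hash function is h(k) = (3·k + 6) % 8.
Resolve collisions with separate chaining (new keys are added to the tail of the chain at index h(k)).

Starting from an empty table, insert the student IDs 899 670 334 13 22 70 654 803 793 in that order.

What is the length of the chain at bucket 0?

899 → bucket 7
670 → bucket 0
334 → bucket 0 (collision)
13 → bucket 5
22 → bucket 0 (collision)
70 → bucket 0 (collision)
654 → bucket 0 (collision)
803 → bucket 7 (collision)
793 → bucket 1
Final buckets:
0: 670 -> 334 -> 22 -> 70 -> 654
1: 793
2: —
3: —
4: —
5: 13
6: —
7: 899 -> 803

5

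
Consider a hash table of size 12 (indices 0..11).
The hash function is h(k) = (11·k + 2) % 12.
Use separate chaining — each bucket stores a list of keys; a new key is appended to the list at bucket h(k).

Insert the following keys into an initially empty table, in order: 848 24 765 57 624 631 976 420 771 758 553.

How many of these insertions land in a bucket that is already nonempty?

3

Insert 848: h=6, bucket 6 empty -> new chain.
Insert 24: h=2, bucket 2 empty -> new chain.
Insert 765: h=5, bucket 5 empty -> new chain.
Insert 57: h=5, bucket 5 nonempty -> append to chain.
Insert 624: h=2, bucket 2 nonempty -> append to chain.
Insert 631: h=7, bucket 7 empty -> new chain.
Insert 976: h=10, bucket 10 empty -> new chain.
Insert 420: h=2, bucket 2 nonempty -> append to chain.
Insert 771: h=11, bucket 11 empty -> new chain.
Insert 758: h=0, bucket 0 empty -> new chain.
Insert 553: h=1, bucket 1 empty -> new chain.
Final buckets:
0: 758
1: 553
2: 24 -> 624 -> 420
3: .
4: .
5: 765 -> 57
6: 848
7: 631
8: .
9: .
10: 976
11: 771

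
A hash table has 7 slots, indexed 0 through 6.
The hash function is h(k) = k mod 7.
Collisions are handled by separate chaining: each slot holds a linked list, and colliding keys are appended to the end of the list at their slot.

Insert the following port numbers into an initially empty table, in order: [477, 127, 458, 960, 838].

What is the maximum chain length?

Insert 477: h=1, bucket 1 empty -> new chain.
Insert 127: h=1, bucket 1 nonempty -> append to chain.
Insert 458: h=3, bucket 3 empty -> new chain.
Insert 960: h=1, bucket 1 nonempty -> append to chain.
Insert 838: h=5, bucket 5 empty -> new chain.
Final buckets:
0: —
1: 477 -> 127 -> 960
2: —
3: 458
4: —
5: 838
6: —

3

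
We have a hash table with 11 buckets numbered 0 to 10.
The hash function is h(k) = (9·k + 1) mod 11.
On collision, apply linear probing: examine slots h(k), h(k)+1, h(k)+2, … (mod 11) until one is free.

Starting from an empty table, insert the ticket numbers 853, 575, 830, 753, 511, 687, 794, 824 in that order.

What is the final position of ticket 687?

5

853 hashes to 0; slot 0 is free -> place at 0.
575 hashes to 6; slot 6 is free -> place at 6.
830 hashes to 2; slot 2 is free -> place at 2.
753 hashes to 2; 2 taken -> place at 3.
511 hashes to 2; 2,3 taken -> place at 4.
687 hashes to 2; 2,3,4 taken -> place at 5.
794 hashes to 8; slot 8 is free -> place at 8.
824 hashes to 3; 3,4,5,6 taken -> place at 7.
Table: [853, —, 830, 753, 511, 687, 575, 824, 794, —, —]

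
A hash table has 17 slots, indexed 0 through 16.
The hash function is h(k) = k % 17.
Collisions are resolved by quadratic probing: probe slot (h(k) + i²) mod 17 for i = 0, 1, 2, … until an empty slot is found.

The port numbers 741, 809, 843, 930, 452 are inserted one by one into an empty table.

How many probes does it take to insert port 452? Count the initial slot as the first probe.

4

741: h=10 => slot 10
809: h=10, probe 10,11 => slot 11
843: h=10, probe 10,11,14 => slot 14
930: h=12 => slot 12
452: h=10, probe 10,11,14,2 => slot 2
Table: [., ., 452, ., ., ., ., ., ., ., 741, 809, 930, ., 843, ., .]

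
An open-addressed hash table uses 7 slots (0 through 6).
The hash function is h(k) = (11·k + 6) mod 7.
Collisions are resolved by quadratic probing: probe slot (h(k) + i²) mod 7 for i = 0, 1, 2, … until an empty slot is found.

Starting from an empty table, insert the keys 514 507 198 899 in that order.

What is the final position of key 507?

514: h=4 => slot 4
507: h=4, probe 4,5 => slot 5
198: h=0 => slot 0
899: h=4, probe 4,5,1 => slot 1
Table: [198, 899, ., ., 514, 507, .]

5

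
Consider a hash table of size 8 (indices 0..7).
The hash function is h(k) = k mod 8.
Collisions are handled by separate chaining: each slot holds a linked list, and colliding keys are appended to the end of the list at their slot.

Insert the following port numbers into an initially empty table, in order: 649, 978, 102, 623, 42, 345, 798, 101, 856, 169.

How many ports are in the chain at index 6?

649 → bucket 1
978 → bucket 2
102 → bucket 6
623 → bucket 7
42 → bucket 2 (collision)
345 → bucket 1 (collision)
798 → bucket 6 (collision)
101 → bucket 5
856 → bucket 0
169 → bucket 1 (collision)
Final buckets:
0: 856
1: 649 -> 345 -> 169
2: 978 -> 42
3: —
4: —
5: 101
6: 102 -> 798
7: 623

2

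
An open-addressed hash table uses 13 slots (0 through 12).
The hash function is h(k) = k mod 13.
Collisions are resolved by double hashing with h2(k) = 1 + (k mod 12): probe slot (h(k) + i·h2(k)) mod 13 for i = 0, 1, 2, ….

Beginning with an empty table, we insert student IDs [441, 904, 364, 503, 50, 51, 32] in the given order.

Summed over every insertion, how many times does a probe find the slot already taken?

Insert 441: h=12, slot 12 empty → index 12.
Insert 904: h=7, slot 7 empty → index 7.
Insert 364: h=0, slot 0 empty → index 0.
Insert 503: h=9, slot 9 empty → index 9.
Insert 50: h=11, slot 11 empty → index 11.
Insert 51: h=12, h2=4, slot 12 occupied → index 3.
Insert 32: h=6, slot 6 empty → index 6.
Table: [364, ∅, ∅, 51, ∅, ∅, 32, 904, ∅, 503, ∅, 50, 441]

1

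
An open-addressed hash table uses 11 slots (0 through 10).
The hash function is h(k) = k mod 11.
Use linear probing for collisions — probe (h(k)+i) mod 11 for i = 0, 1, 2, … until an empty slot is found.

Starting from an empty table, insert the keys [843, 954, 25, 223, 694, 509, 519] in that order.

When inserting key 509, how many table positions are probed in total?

843 hashes to 7; slot 7 is free -> place at 7.
954 hashes to 8; slot 8 is free -> place at 8.
25 hashes to 3; slot 3 is free -> place at 3.
223 hashes to 3; 3 taken -> place at 4.
694 hashes to 1; slot 1 is free -> place at 1.
509 hashes to 3; 3,4 taken -> place at 5.
519 hashes to 2; slot 2 is free -> place at 2.
Table: [-, 694, 519, 25, 223, 509, -, 843, 954, -, -]

3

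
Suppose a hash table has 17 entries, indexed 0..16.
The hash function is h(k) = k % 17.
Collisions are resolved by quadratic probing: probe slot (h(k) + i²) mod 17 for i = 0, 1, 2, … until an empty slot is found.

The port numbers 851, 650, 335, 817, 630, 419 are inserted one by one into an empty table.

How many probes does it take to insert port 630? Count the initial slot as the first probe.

Insert 851: h=1, slot 1 empty -> index 1.
Insert 650: h=4, slot 4 empty -> index 4.
Insert 335: h=12, slot 12 empty -> index 12.
Insert 817: h=1, slot 1 occupied -> index 2.
Insert 630: h=1, slots 1,2 occupied -> index 5.
Insert 419: h=11, slot 11 empty -> index 11.
Table: [_, 851, 817, _, 650, 630, _, _, _, _, _, 419, 335, _, _, _, _]

3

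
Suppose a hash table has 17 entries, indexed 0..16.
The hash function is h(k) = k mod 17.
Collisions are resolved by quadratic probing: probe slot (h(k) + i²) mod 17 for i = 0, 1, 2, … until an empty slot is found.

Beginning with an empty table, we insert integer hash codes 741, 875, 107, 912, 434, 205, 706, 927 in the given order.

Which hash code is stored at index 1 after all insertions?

Insert 741: h=10, slot 10 empty → index 10.
Insert 875: h=8, slot 8 empty → index 8.
Insert 107: h=5, slot 5 empty → index 5.
Insert 912: h=11, slot 11 empty → index 11.
Insert 434: h=9, slot 9 empty → index 9.
Insert 205: h=1, slot 1 empty → index 1.
Insert 706: h=9, slots 9,10 occupied → index 13.
Insert 927: h=9, slots 9,10,13,1,8 occupied → index 0.
Table: [927, 205, ., ., ., 107, ., ., 875, 434, 741, 912, ., 706, ., ., .]

205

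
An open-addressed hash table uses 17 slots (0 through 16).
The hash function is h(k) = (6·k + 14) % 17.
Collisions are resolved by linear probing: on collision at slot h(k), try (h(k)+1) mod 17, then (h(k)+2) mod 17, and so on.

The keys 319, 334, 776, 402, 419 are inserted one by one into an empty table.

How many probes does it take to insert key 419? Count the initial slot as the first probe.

4

Insert 319: h=7, slot 7 empty → index 7.
Insert 334: h=12, slot 12 empty → index 12.
Insert 776: h=12, slot 12 occupied → index 13.
Insert 402: h=12, slots 12,13 occupied → index 14.
Insert 419: h=12, slots 12,13,14 occupied → index 15.
Table: [-, -, -, -, -, -, -, 319, -, -, -, -, 334, 776, 402, 419, -]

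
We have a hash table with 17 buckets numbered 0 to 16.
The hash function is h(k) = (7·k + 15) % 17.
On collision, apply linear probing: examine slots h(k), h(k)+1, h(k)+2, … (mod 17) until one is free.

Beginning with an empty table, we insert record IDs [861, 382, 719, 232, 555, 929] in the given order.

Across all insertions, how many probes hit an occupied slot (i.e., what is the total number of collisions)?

6

861 hashes to 7; slot 7 is free => place at 7.
382 hashes to 3; slot 3 is free => place at 3.
719 hashes to 16; slot 16 is free => place at 16.
232 hashes to 7; 7 taken => place at 8.
555 hashes to 7; 7,8 taken => place at 9.
929 hashes to 7; 7,8,9 taken => place at 10.
Table: [-, -, -, 382, -, -, -, 861, 232, 555, 929, -, -, -, -, -, 719]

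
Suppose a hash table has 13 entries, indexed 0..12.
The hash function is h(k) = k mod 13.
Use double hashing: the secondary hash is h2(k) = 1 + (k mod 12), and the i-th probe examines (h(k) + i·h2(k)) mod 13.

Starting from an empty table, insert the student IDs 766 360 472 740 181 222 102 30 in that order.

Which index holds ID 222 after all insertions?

2

766: h=12 => slot 12
360: h=9 => slot 9
472: h=4 => slot 4
740: h=12, h2=9, probe 12,8 => slot 8
181: h=12, h2=2, probe 12,1 => slot 1
222: h=1, h2=7, probe 1,8,2 => slot 2
102: h=11 => slot 11
30: h=4, h2=7, probe 4,11,5 => slot 5
Table: [—, 181, 222, —, 472, 30, —, —, 740, 360, —, 102, 766]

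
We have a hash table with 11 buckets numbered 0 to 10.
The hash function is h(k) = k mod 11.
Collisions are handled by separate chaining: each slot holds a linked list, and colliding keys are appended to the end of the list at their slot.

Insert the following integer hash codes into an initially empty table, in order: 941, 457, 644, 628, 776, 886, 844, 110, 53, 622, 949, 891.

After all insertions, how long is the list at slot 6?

941 -> bucket 6
457 -> bucket 6 (collision)
644 -> bucket 6 (collision)
628 -> bucket 1
776 -> bucket 6 (collision)
886 -> bucket 6 (collision)
844 -> bucket 8
110 -> bucket 0
53 -> bucket 9
622 -> bucket 6 (collision)
949 -> bucket 3
891 -> bucket 0 (collision)
Final buckets:
0: 110 -> 891
1: 628
2: —
3: 949
4: —
5: —
6: 941 -> 457 -> 644 -> 776 -> 886 -> 622
7: —
8: 844
9: 53
10: —

6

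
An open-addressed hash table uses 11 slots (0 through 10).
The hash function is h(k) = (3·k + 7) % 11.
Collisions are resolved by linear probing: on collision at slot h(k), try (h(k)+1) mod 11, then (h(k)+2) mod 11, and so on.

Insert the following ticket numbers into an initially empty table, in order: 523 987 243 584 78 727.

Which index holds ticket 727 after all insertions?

2

Insert 523: h=3, slot 3 empty => index 3.
Insert 987: h=9, slot 9 empty => index 9.
Insert 243: h=10, slot 10 empty => index 10.
Insert 584: h=10, slot 10 occupied => index 0.
Insert 78: h=10, slots 10,0 occupied => index 1.
Insert 727: h=10, slots 10,0,1 occupied => index 2.
Table: [584, 78, 727, 523, ., ., ., ., ., 987, 243]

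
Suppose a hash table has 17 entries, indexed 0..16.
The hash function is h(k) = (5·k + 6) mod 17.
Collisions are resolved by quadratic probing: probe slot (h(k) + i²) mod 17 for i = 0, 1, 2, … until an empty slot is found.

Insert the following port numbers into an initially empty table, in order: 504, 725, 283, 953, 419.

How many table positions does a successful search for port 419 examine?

4

504 hashes to 10; slot 10 is free → place at 10.
725 hashes to 10; 10 taken → place at 11.
283 hashes to 10; 10,11 taken → place at 14.
953 hashes to 11; 11 taken → place at 12.
419 hashes to 10; 10,11,14 taken → place at 2.
Table: [., ., 419, ., ., ., ., ., ., ., 504, 725, 953, ., 283, ., .]
Lookup 419: h=10, probe 10,11,14,2 → found at 2.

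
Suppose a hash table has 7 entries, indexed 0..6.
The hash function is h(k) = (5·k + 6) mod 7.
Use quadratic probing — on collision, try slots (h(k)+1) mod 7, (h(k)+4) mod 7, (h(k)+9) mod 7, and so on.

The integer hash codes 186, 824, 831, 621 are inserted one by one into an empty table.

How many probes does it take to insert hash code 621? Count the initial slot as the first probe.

186: h=5 → slot 5
824: h=3 → slot 3
831: h=3, probe 3,4 → slot 4
621: h=3, probe 3,4,0 → slot 0
Table: [621, -, -, 824, 831, 186, -]

3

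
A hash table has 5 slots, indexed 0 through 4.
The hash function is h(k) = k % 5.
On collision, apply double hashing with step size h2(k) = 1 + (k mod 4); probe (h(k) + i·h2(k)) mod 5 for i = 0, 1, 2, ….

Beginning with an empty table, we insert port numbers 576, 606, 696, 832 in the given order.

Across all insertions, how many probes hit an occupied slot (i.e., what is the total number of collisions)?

3

Insert 576: h=1, slot 1 empty => index 1.
Insert 606: h=1, h2=3, slot 1 occupied => index 4.
Insert 696: h=1, h2=1, slot 1 occupied => index 2.
Insert 832: h=2, h2=1, slot 2 occupied => index 3.
Table: [., 576, 696, 832, 606]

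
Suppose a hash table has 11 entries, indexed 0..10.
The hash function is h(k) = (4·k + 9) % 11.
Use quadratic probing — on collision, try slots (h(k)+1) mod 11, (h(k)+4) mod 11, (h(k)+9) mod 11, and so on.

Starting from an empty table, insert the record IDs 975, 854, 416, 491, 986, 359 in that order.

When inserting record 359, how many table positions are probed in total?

975 hashes to 4; slot 4 is free → place at 4.
854 hashes to 4; 4 taken → place at 5.
416 hashes to 1; slot 1 is free → place at 1.
491 hashes to 4; 4,5 taken → place at 8.
986 hashes to 4; 4,5,8 taken → place at 2.
359 hashes to 4; 4,5,8,2 taken → place at 9.
Table: [., 416, 986, ., 975, 854, ., ., 491, 359, .]

5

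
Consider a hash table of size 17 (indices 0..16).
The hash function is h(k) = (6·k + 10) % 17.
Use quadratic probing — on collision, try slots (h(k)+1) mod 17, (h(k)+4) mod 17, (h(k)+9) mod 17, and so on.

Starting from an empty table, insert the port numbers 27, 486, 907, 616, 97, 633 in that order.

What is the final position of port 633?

Insert 27: h=2, slot 2 empty -> index 2.
Insert 486: h=2, slot 2 occupied -> index 3.
Insert 907: h=12, slot 12 empty -> index 12.
Insert 616: h=0, slot 0 empty -> index 0.
Insert 97: h=14, slot 14 empty -> index 14.
Insert 633: h=0, slot 0 occupied -> index 1.
Table: [616, 633, 27, 486, -, -, -, -, -, -, -, -, 907, -, 97, -, -]

1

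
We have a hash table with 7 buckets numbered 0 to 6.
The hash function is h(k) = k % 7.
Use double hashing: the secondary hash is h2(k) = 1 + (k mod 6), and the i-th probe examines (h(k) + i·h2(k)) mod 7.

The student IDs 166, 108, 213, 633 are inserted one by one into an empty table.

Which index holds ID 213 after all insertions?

Insert 166: h=5, slot 5 empty → index 5.
Insert 108: h=3, slot 3 empty → index 3.
Insert 213: h=3, h2=4, slot 3 occupied → index 0.
Insert 633: h=3, h2=4, slots 3,0 occupied → index 4.
Table: [213, —, —, 108, 633, 166, —]

0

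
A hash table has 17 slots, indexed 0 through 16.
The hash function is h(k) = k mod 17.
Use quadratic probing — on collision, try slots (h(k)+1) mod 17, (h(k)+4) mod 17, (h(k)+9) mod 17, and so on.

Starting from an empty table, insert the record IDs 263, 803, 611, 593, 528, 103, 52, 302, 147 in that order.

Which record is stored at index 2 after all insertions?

263 hashes to 8; slot 8 is free -> place at 8.
803 hashes to 4; slot 4 is free -> place at 4.
611 hashes to 16; slot 16 is free -> place at 16.
593 hashes to 15; slot 15 is free -> place at 15.
528 hashes to 1; slot 1 is free -> place at 1.
103 hashes to 1; 1 taken -> place at 2.
52 hashes to 1; 1,2 taken -> place at 5.
302 hashes to 13; slot 13 is free -> place at 13.
147 hashes to 11; slot 11 is free -> place at 11.
Table: [_, 528, 103, _, 803, 52, _, _, 263, _, _, 147, _, 302, _, 593, 611]

103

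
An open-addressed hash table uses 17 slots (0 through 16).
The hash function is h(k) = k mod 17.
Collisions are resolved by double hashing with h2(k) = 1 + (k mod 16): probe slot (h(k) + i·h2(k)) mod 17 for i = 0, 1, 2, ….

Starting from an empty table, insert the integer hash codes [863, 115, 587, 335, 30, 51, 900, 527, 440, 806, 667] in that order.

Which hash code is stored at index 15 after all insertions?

Insert 863: h=13, slot 13 empty -> index 13.
Insert 115: h=13, h2=4, slot 13 occupied -> index 0.
Insert 587: h=9, slot 9 empty -> index 9.
Insert 335: h=12, slot 12 empty -> index 12.
Insert 30: h=13, h2=15, slot 13 occupied -> index 11.
Insert 51: h=0, h2=4, slot 0 occupied -> index 4.
Insert 900: h=16, slot 16 empty -> index 16.
Insert 527: h=0, h2=16, slots 0,16 occupied -> index 15.
Insert 440: h=15, h2=9, slot 15 occupied -> index 7.
Insert 806: h=7, h2=7, slot 7 occupied -> index 14.
Insert 667: h=4, h2=12, slots 4,16,11 occupied -> index 6.
Table: [115, _, _, _, 51, _, 667, 440, _, 587, _, 30, 335, 863, 806, 527, 900]

527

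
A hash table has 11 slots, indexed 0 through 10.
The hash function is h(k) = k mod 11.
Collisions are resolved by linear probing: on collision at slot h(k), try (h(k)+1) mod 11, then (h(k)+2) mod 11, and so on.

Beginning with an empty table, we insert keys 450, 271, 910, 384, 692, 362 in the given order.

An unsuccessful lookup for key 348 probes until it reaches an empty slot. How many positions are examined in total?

3

450 hashes to 10; slot 10 is free -> place at 10.
271 hashes to 7; slot 7 is free -> place at 7.
910 hashes to 8; slot 8 is free -> place at 8.
384 hashes to 10; 10 taken -> place at 0.
692 hashes to 10; 10,0 taken -> place at 1.
362 hashes to 10; 10,0,1 taken -> place at 2.
Table: [384, 692, 362, _, _, _, _, 271, 910, _, 450]
Lookup 348: h=7, probe 7,8,9 → slot 9 empty, not found.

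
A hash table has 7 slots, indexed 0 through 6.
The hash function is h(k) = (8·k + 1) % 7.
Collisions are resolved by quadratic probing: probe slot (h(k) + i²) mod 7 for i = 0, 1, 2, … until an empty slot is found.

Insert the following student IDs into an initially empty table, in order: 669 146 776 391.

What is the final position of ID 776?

669: h=5 => slot 5
146: h=0 => slot 0
776: h=0, probe 0,1 => slot 1
391: h=0, probe 0,1,4 => slot 4
Table: [146, 776, ∅, ∅, 391, 669, ∅]

1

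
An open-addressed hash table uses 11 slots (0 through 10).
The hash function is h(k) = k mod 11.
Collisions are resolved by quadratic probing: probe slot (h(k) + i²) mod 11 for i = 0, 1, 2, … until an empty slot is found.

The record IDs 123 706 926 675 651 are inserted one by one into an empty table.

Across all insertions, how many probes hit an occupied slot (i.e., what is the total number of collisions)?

6

Insert 123: h=2, slot 2 empty → index 2.
Insert 706: h=2, slot 2 occupied → index 3.
Insert 926: h=2, slots 2,3 occupied → index 6.
Insert 675: h=4, slot 4 empty → index 4.
Insert 651: h=2, slots 2,3,6 occupied → index 0.
Table: [651, -, 123, 706, 675, -, 926, -, -, -, -]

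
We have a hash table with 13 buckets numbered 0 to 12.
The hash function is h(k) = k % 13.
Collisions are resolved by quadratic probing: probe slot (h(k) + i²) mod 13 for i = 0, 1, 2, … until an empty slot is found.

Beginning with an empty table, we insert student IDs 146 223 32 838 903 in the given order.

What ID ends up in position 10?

Insert 146: h=3, slot 3 empty -> index 3.
Insert 223: h=2, slot 2 empty -> index 2.
Insert 32: h=6, slot 6 empty -> index 6.
Insert 838: h=6, slot 6 occupied -> index 7.
Insert 903: h=6, slots 6,7 occupied -> index 10.
Table: [∅, ∅, 223, 146, ∅, ∅, 32, 838, ∅, ∅, 903, ∅, ∅]

903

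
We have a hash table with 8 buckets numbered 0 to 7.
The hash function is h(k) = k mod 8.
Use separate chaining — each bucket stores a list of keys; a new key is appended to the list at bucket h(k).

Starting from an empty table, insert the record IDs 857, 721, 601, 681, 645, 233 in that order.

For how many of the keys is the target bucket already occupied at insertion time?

857 → bucket 1
721 → bucket 1 (collision)
601 → bucket 1 (collision)
681 → bucket 1 (collision)
645 → bucket 5
233 → bucket 1 (collision)
Final buckets:
0: .
1: 857 -> 721 -> 601 -> 681 -> 233
2: .
3: .
4: .
5: 645
6: .
7: .

4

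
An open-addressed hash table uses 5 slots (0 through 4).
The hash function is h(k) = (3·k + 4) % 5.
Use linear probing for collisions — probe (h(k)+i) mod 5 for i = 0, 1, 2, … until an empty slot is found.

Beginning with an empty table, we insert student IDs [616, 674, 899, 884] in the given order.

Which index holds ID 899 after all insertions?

Insert 616: h=2, slot 2 empty → index 2.
Insert 674: h=1, slot 1 empty → index 1.
Insert 899: h=1, slots 1,2 occupied → index 3.
Insert 884: h=1, slots 1,2,3 occupied → index 4.
Table: [-, 674, 616, 899, 884]

3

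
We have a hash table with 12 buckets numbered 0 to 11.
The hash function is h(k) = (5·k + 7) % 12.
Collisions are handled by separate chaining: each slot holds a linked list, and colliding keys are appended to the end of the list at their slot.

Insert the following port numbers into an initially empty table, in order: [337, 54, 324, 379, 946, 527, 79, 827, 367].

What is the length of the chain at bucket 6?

337 -> bucket 0
54 -> bucket 1
324 -> bucket 7
379 -> bucket 6
946 -> bucket 9
527 -> bucket 2
79 -> bucket 6 (collision)
827 -> bucket 2 (collision)
367 -> bucket 6 (collision)
Final buckets:
0: 337
1: 54
2: 527 -> 827
3: .
4: .
5: .
6: 379 -> 79 -> 367
7: 324
8: .
9: 946
10: .
11: .

3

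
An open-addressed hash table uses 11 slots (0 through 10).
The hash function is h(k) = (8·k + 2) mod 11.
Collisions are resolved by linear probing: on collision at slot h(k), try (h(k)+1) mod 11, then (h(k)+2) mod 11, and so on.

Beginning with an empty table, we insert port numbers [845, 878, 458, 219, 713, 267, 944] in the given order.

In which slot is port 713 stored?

845 hashes to 8; slot 8 is free => place at 8.
878 hashes to 8; 8 taken => place at 9.
458 hashes to 3; slot 3 is free => place at 3.
219 hashes to 5; slot 5 is free => place at 5.
713 hashes to 8; 8,9 taken => place at 10.
267 hashes to 4; slot 4 is free => place at 4.
944 hashes to 8; 8,9,10 taken => place at 0.
Table: [944, ∅, ∅, 458, 267, 219, ∅, ∅, 845, 878, 713]

10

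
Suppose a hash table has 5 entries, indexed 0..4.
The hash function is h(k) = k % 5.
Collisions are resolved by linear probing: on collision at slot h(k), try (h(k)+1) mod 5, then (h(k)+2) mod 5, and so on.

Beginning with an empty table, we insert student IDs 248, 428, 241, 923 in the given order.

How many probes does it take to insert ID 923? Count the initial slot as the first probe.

3

Insert 248: h=3, slot 3 empty => index 3.
Insert 428: h=3, slot 3 occupied => index 4.
Insert 241: h=1, slot 1 empty => index 1.
Insert 923: h=3, slots 3,4 occupied => index 0.
Table: [923, 241, ., 248, 428]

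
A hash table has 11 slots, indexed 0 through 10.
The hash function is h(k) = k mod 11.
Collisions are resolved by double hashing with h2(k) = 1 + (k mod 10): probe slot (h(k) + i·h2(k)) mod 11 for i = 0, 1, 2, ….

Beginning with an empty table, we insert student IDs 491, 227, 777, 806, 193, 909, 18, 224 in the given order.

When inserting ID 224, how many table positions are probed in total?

491: h=7 => slot 7
227: h=7, h2=8, probe 7,4 => slot 4
777: h=7, h2=8, probe 7,4,1 => slot 1
806: h=3 => slot 3
193: h=6 => slot 6
909: h=7, h2=10, probe 7,6,5 => slot 5
18: h=7, h2=9, probe 7,5,3,1,10 => slot 10
224: h=4, h2=5, probe 4,9 => slot 9
Table: [-, 777, -, 806, 227, 909, 193, 491, -, 224, 18]

2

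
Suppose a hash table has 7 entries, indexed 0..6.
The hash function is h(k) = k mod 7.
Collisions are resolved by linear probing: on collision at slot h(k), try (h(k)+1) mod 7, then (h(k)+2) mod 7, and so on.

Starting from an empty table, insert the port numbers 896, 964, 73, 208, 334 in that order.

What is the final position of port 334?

1

896: h=0 => slot 0
964: h=5 => slot 5
73: h=3 => slot 3
208: h=5, probe 5,6 => slot 6
334: h=5, probe 5,6,0,1 => slot 1
Table: [896, 334, _, 73, _, 964, 208]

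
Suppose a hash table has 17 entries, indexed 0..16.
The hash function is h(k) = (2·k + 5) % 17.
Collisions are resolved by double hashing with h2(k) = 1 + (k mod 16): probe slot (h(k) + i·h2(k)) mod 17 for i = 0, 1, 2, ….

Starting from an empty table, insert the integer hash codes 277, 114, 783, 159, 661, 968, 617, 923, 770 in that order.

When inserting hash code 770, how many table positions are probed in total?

277: h=15 → slot 15
114: h=12 → slot 12
783: h=7 → slot 7
159: h=0 → slot 0
661: h=1 → slot 1
968: h=3 → slot 3
617: h=15, h2=10, probe 15,8 → slot 8
923: h=15, h2=12, probe 15,10 → slot 10
770: h=15, h2=3, probe 15,1,4 → slot 4
Table: [159, 661, _, 968, 770, _, _, 783, 617, _, 923, _, 114, _, _, 277, _]

3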